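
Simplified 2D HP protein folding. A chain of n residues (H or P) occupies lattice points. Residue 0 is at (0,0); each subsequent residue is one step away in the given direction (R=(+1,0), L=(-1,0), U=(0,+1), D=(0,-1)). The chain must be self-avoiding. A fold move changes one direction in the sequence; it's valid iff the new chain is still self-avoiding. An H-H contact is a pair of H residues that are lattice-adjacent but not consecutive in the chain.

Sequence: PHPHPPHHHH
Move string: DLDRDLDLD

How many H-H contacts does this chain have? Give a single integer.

Positions: [(0, 0), (0, -1), (-1, -1), (-1, -2), (0, -2), (0, -3), (-1, -3), (-1, -4), (-2, -4), (-2, -5)]
H-H contact: residue 3 @(-1,-2) - residue 6 @(-1, -3)

Answer: 1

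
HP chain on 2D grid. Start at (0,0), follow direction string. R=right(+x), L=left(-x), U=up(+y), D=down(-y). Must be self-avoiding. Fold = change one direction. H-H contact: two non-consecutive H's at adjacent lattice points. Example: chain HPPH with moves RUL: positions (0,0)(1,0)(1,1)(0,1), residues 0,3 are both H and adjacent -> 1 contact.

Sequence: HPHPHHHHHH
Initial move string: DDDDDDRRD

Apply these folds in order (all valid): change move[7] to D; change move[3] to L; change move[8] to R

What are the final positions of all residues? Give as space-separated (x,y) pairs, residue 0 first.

Answer: (0,0) (0,-1) (0,-2) (0,-3) (-1,-3) (-1,-4) (-1,-5) (0,-5) (0,-6) (1,-6)

Derivation:
Initial moves: DDDDDDRRD
Fold: move[7]->D => DDDDDDRDD (positions: [(0, 0), (0, -1), (0, -2), (0, -3), (0, -4), (0, -5), (0, -6), (1, -6), (1, -7), (1, -8)])
Fold: move[3]->L => DDDLDDRDD (positions: [(0, 0), (0, -1), (0, -2), (0, -3), (-1, -3), (-1, -4), (-1, -5), (0, -5), (0, -6), (0, -7)])
Fold: move[8]->R => DDDLDDRDR (positions: [(0, 0), (0, -1), (0, -2), (0, -3), (-1, -3), (-1, -4), (-1, -5), (0, -5), (0, -6), (1, -6)])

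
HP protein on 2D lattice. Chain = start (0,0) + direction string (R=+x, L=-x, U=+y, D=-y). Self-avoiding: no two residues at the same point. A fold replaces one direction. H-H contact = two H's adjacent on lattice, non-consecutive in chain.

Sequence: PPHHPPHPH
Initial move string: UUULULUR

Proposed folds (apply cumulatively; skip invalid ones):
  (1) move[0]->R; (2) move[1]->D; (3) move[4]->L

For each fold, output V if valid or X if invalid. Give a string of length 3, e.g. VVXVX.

Answer: VXV

Derivation:
Initial: UUULULUR -> [(0, 0), (0, 1), (0, 2), (0, 3), (-1, 3), (-1, 4), (-2, 4), (-2, 5), (-1, 5)]
Fold 1: move[0]->R => RUULULUR VALID
Fold 2: move[1]->D => RDULULUR INVALID (collision), skipped
Fold 3: move[4]->L => RUULLLUR VALID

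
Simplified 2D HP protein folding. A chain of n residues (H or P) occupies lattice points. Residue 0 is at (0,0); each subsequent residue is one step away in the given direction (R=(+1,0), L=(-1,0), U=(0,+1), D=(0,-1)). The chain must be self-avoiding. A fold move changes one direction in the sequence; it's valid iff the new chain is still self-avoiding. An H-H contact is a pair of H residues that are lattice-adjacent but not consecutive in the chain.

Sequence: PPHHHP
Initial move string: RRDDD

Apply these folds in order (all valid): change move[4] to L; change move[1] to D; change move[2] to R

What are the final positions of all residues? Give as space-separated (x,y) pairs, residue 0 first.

Initial moves: RRDDD
Fold: move[4]->L => RRDDL (positions: [(0, 0), (1, 0), (2, 0), (2, -1), (2, -2), (1, -2)])
Fold: move[1]->D => RDDDL (positions: [(0, 0), (1, 0), (1, -1), (1, -2), (1, -3), (0, -3)])
Fold: move[2]->R => RDRDL (positions: [(0, 0), (1, 0), (1, -1), (2, -1), (2, -2), (1, -2)])

Answer: (0,0) (1,0) (1,-1) (2,-1) (2,-2) (1,-2)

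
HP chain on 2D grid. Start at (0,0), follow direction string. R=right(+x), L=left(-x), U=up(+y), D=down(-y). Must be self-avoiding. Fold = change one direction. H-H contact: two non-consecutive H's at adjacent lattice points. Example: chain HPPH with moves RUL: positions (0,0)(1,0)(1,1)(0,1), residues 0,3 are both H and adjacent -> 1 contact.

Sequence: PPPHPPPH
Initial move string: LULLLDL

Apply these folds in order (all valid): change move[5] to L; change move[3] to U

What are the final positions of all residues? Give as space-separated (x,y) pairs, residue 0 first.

Initial moves: LULLLDL
Fold: move[5]->L => LULLLLL (positions: [(0, 0), (-1, 0), (-1, 1), (-2, 1), (-3, 1), (-4, 1), (-5, 1), (-6, 1)])
Fold: move[3]->U => LULULLL (positions: [(0, 0), (-1, 0), (-1, 1), (-2, 1), (-2, 2), (-3, 2), (-4, 2), (-5, 2)])

Answer: (0,0) (-1,0) (-1,1) (-2,1) (-2,2) (-3,2) (-4,2) (-5,2)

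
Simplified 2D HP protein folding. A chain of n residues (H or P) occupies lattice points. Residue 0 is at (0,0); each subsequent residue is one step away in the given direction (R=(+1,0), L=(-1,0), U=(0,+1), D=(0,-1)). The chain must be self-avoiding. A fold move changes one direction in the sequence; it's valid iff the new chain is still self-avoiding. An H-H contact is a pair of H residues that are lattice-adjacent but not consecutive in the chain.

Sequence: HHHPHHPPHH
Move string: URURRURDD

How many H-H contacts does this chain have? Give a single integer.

Answer: 1

Derivation:
Positions: [(0, 0), (0, 1), (1, 1), (1, 2), (2, 2), (3, 2), (3, 3), (4, 3), (4, 2), (4, 1)]
H-H contact: residue 5 @(3,2) - residue 8 @(4, 2)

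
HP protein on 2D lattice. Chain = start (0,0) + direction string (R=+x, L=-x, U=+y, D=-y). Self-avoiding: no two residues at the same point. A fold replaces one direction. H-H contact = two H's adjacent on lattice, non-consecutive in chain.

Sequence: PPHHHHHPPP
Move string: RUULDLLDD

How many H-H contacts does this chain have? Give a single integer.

Answer: 1

Derivation:
Positions: [(0, 0), (1, 0), (1, 1), (1, 2), (0, 2), (0, 1), (-1, 1), (-2, 1), (-2, 0), (-2, -1)]
H-H contact: residue 2 @(1,1) - residue 5 @(0, 1)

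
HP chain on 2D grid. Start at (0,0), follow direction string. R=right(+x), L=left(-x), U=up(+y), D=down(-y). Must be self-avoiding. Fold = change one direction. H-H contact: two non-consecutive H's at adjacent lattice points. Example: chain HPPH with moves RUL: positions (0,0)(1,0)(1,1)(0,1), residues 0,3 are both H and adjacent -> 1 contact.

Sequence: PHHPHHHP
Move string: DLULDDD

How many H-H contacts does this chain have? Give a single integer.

Positions: [(0, 0), (0, -1), (-1, -1), (-1, 0), (-2, 0), (-2, -1), (-2, -2), (-2, -3)]
H-H contact: residue 2 @(-1,-1) - residue 5 @(-2, -1)

Answer: 1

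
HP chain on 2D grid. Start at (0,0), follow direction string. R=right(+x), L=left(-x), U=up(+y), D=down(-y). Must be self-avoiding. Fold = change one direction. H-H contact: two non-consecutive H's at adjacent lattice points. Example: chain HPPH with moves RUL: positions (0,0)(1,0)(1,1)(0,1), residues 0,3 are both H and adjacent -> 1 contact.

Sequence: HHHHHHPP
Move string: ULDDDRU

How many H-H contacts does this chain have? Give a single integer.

Positions: [(0, 0), (0, 1), (-1, 1), (-1, 0), (-1, -1), (-1, -2), (0, -2), (0, -1)]
H-H contact: residue 0 @(0,0) - residue 3 @(-1, 0)

Answer: 1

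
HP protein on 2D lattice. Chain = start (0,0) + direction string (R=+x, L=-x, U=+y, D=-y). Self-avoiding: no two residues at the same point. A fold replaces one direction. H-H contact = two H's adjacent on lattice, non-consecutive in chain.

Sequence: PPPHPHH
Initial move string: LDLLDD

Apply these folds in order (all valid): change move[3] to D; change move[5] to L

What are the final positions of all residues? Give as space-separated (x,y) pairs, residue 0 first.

Answer: (0,0) (-1,0) (-1,-1) (-2,-1) (-2,-2) (-2,-3) (-3,-3)

Derivation:
Initial moves: LDLLDD
Fold: move[3]->D => LDLDDD (positions: [(0, 0), (-1, 0), (-1, -1), (-2, -1), (-2, -2), (-2, -3), (-2, -4)])
Fold: move[5]->L => LDLDDL (positions: [(0, 0), (-1, 0), (-1, -1), (-2, -1), (-2, -2), (-2, -3), (-3, -3)])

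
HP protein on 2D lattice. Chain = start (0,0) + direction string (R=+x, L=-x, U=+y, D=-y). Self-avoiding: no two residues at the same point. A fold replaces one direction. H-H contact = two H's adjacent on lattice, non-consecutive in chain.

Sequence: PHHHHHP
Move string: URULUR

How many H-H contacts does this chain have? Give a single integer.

Positions: [(0, 0), (0, 1), (1, 1), (1, 2), (0, 2), (0, 3), (1, 3)]
H-H contact: residue 1 @(0,1) - residue 4 @(0, 2)

Answer: 1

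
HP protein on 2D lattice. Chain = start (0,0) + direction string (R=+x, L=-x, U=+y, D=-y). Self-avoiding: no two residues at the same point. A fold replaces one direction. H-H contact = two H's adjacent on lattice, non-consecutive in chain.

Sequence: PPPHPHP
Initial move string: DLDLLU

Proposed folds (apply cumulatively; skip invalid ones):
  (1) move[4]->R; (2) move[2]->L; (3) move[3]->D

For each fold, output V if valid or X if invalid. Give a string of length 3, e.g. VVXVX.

Initial: DLDLLU -> [(0, 0), (0, -1), (-1, -1), (-1, -2), (-2, -2), (-3, -2), (-3, -1)]
Fold 1: move[4]->R => DLDLRU INVALID (collision), skipped
Fold 2: move[2]->L => DLLLLU VALID
Fold 3: move[3]->D => DLLDLU VALID

Answer: XVV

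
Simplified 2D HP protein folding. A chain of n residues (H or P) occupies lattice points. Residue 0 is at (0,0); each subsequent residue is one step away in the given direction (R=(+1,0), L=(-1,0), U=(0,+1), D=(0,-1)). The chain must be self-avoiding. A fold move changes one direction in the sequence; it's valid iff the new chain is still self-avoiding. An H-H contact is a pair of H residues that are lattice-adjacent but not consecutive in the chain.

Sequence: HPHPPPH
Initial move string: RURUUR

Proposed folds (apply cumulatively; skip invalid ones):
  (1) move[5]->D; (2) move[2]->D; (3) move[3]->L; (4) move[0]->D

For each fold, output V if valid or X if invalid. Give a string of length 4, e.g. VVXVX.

Answer: XXXX

Derivation:
Initial: RURUUR -> [(0, 0), (1, 0), (1, 1), (2, 1), (2, 2), (2, 3), (3, 3)]
Fold 1: move[5]->D => RURUUD INVALID (collision), skipped
Fold 2: move[2]->D => RUDUUR INVALID (collision), skipped
Fold 3: move[3]->L => RURLUR INVALID (collision), skipped
Fold 4: move[0]->D => DURUUR INVALID (collision), skipped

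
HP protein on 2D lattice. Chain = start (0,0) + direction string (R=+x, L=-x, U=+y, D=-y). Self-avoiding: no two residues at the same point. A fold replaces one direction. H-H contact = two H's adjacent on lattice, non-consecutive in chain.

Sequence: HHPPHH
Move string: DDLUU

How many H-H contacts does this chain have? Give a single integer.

Positions: [(0, 0), (0, -1), (0, -2), (-1, -2), (-1, -1), (-1, 0)]
H-H contact: residue 0 @(0,0) - residue 5 @(-1, 0)
H-H contact: residue 1 @(0,-1) - residue 4 @(-1, -1)

Answer: 2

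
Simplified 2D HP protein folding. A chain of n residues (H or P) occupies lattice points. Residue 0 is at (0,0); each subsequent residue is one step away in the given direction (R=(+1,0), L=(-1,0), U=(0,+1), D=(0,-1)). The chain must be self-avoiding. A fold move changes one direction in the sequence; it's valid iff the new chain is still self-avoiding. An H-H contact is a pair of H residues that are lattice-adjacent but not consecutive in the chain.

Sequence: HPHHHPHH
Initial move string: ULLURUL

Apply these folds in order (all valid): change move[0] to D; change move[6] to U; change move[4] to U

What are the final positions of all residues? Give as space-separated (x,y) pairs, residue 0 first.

Initial moves: ULLURUL
Fold: move[0]->D => DLLURUL (positions: [(0, 0), (0, -1), (-1, -1), (-2, -1), (-2, 0), (-1, 0), (-1, 1), (-2, 1)])
Fold: move[6]->U => DLLURUU (positions: [(0, 0), (0, -1), (-1, -1), (-2, -1), (-2, 0), (-1, 0), (-1, 1), (-1, 2)])
Fold: move[4]->U => DLLUUUU (positions: [(0, 0), (0, -1), (-1, -1), (-2, -1), (-2, 0), (-2, 1), (-2, 2), (-2, 3)])

Answer: (0,0) (0,-1) (-1,-1) (-2,-1) (-2,0) (-2,1) (-2,2) (-2,3)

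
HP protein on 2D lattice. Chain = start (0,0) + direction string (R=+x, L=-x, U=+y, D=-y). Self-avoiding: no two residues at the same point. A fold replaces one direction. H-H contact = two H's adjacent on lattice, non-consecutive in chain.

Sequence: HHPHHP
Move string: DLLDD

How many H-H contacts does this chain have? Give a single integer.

Positions: [(0, 0), (0, -1), (-1, -1), (-2, -1), (-2, -2), (-2, -3)]
No H-H contacts found.

Answer: 0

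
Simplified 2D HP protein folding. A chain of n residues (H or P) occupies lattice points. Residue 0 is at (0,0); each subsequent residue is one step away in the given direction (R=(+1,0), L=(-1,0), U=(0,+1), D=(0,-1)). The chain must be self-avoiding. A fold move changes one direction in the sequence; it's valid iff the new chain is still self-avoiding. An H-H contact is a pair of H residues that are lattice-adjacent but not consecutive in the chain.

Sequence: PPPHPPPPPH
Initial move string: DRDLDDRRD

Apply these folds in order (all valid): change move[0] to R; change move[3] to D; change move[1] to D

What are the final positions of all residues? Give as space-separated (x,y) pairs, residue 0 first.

Answer: (0,0) (1,0) (1,-1) (1,-2) (1,-3) (1,-4) (1,-5) (2,-5) (3,-5) (3,-6)

Derivation:
Initial moves: DRDLDDRRD
Fold: move[0]->R => RRDLDDRRD (positions: [(0, 0), (1, 0), (2, 0), (2, -1), (1, -1), (1, -2), (1, -3), (2, -3), (3, -3), (3, -4)])
Fold: move[3]->D => RRDDDDRRD (positions: [(0, 0), (1, 0), (2, 0), (2, -1), (2, -2), (2, -3), (2, -4), (3, -4), (4, -4), (4, -5)])
Fold: move[1]->D => RDDDDDRRD (positions: [(0, 0), (1, 0), (1, -1), (1, -2), (1, -3), (1, -4), (1, -5), (2, -5), (3, -5), (3, -6)])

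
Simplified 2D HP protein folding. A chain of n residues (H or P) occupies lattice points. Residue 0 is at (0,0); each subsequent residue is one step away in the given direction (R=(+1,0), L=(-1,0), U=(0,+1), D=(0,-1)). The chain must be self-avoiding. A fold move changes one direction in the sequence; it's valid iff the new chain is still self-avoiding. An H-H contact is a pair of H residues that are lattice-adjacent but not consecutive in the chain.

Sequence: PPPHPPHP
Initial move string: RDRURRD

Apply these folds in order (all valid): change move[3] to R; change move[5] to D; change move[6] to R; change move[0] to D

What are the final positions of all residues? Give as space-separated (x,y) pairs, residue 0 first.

Answer: (0,0) (0,-1) (0,-2) (1,-2) (2,-2) (3,-2) (3,-3) (4,-3)

Derivation:
Initial moves: RDRURRD
Fold: move[3]->R => RDRRRRD (positions: [(0, 0), (1, 0), (1, -1), (2, -1), (3, -1), (4, -1), (5, -1), (5, -2)])
Fold: move[5]->D => RDRRRDD (positions: [(0, 0), (1, 0), (1, -1), (2, -1), (3, -1), (4, -1), (4, -2), (4, -3)])
Fold: move[6]->R => RDRRRDR (positions: [(0, 0), (1, 0), (1, -1), (2, -1), (3, -1), (4, -1), (4, -2), (5, -2)])
Fold: move[0]->D => DDRRRDR (positions: [(0, 0), (0, -1), (0, -2), (1, -2), (2, -2), (3, -2), (3, -3), (4, -3)])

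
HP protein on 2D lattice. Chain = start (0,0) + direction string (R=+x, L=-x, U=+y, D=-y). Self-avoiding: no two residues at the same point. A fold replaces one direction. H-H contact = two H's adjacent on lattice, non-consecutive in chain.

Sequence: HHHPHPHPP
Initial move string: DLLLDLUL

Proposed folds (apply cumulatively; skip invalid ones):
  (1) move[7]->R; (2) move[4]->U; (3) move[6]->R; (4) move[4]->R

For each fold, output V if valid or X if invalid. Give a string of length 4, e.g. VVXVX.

Answer: XVXX

Derivation:
Initial: DLLLDLUL -> [(0, 0), (0, -1), (-1, -1), (-2, -1), (-3, -1), (-3, -2), (-4, -2), (-4, -1), (-5, -1)]
Fold 1: move[7]->R => DLLLDLUR INVALID (collision), skipped
Fold 2: move[4]->U => DLLLULUL VALID
Fold 3: move[6]->R => DLLLULRL INVALID (collision), skipped
Fold 4: move[4]->R => DLLLRLUL INVALID (collision), skipped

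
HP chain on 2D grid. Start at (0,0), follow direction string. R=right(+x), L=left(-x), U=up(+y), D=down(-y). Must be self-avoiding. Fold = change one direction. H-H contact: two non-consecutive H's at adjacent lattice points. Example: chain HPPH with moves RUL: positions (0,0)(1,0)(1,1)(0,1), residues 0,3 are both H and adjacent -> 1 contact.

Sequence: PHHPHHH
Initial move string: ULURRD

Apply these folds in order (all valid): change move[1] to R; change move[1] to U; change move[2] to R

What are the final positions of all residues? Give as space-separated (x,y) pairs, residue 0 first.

Answer: (0,0) (0,1) (0,2) (1,2) (2,2) (3,2) (3,1)

Derivation:
Initial moves: ULURRD
Fold: move[1]->R => URURRD (positions: [(0, 0), (0, 1), (1, 1), (1, 2), (2, 2), (3, 2), (3, 1)])
Fold: move[1]->U => UUURRD (positions: [(0, 0), (0, 1), (0, 2), (0, 3), (1, 3), (2, 3), (2, 2)])
Fold: move[2]->R => UURRRD (positions: [(0, 0), (0, 1), (0, 2), (1, 2), (2, 2), (3, 2), (3, 1)])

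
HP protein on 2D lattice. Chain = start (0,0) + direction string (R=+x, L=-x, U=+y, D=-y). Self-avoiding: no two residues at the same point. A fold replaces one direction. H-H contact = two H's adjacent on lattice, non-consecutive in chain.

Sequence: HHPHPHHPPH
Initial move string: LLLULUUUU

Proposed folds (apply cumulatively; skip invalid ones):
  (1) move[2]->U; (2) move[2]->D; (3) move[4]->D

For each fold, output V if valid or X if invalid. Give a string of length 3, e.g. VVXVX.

Initial: LLLULUUUU -> [(0, 0), (-1, 0), (-2, 0), (-3, 0), (-3, 1), (-4, 1), (-4, 2), (-4, 3), (-4, 4), (-4, 5)]
Fold 1: move[2]->U => LLUULUUUU VALID
Fold 2: move[2]->D => LLDULUUUU INVALID (collision), skipped
Fold 3: move[4]->D => LLUUDUUUU INVALID (collision), skipped

Answer: VXX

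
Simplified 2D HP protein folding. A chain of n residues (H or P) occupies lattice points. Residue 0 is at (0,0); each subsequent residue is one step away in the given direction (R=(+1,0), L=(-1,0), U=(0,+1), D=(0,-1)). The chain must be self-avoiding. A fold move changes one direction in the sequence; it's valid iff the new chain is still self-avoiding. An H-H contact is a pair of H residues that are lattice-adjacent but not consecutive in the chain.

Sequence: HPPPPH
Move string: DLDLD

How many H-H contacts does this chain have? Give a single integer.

Answer: 0

Derivation:
Positions: [(0, 0), (0, -1), (-1, -1), (-1, -2), (-2, -2), (-2, -3)]
No H-H contacts found.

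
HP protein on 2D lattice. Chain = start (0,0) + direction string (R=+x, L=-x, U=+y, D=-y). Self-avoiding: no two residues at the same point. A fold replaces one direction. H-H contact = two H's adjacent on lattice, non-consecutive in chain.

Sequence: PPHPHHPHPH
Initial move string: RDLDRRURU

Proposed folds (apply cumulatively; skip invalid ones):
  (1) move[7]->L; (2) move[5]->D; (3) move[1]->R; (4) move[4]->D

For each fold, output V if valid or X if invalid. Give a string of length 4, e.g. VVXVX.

Initial: RDLDRRURU -> [(0, 0), (1, 0), (1, -1), (0, -1), (0, -2), (1, -2), (2, -2), (2, -1), (3, -1), (3, 0)]
Fold 1: move[7]->L => RDLDRRULU INVALID (collision), skipped
Fold 2: move[5]->D => RDLDRDURU INVALID (collision), skipped
Fold 3: move[1]->R => RRLDRRURU INVALID (collision), skipped
Fold 4: move[4]->D => RDLDDRURU VALID

Answer: XXXV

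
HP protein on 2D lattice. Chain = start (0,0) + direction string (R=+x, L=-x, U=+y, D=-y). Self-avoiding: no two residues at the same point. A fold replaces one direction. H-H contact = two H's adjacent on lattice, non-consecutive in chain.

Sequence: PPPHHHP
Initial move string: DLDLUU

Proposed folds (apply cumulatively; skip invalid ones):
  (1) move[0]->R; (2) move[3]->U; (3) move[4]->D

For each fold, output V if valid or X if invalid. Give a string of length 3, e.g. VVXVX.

Initial: DLDLUU -> [(0, 0), (0, -1), (-1, -1), (-1, -2), (-2, -2), (-2, -1), (-2, 0)]
Fold 1: move[0]->R => RLDLUU INVALID (collision), skipped
Fold 2: move[3]->U => DLDUUU INVALID (collision), skipped
Fold 3: move[4]->D => DLDLDU INVALID (collision), skipped

Answer: XXX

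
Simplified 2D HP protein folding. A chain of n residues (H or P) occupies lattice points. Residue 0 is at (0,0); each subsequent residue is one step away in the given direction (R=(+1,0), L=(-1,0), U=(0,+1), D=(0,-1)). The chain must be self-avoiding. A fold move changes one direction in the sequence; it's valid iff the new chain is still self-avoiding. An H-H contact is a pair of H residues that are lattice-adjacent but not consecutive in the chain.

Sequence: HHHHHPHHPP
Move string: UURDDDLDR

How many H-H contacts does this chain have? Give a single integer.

Answer: 2

Derivation:
Positions: [(0, 0), (0, 1), (0, 2), (1, 2), (1, 1), (1, 0), (1, -1), (0, -1), (0, -2), (1, -2)]
H-H contact: residue 0 @(0,0) - residue 7 @(0, -1)
H-H contact: residue 1 @(0,1) - residue 4 @(1, 1)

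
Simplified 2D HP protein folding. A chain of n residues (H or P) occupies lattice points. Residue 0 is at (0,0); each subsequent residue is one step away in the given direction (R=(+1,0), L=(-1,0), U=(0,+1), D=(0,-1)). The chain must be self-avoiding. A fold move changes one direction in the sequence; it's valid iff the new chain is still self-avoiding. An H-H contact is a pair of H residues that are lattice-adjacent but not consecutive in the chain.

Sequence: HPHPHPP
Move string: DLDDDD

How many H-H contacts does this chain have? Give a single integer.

Answer: 0

Derivation:
Positions: [(0, 0), (0, -1), (-1, -1), (-1, -2), (-1, -3), (-1, -4), (-1, -5)]
No H-H contacts found.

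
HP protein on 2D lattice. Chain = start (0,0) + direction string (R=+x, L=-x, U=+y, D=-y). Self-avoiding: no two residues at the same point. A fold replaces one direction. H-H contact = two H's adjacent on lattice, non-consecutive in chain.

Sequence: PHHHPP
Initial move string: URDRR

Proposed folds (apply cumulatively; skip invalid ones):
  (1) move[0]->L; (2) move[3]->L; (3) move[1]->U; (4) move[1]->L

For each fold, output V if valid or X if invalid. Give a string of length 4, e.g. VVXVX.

Initial: URDRR -> [(0, 0), (0, 1), (1, 1), (1, 0), (2, 0), (3, 0)]
Fold 1: move[0]->L => LRDRR INVALID (collision), skipped
Fold 2: move[3]->L => URDLR INVALID (collision), skipped
Fold 3: move[1]->U => UUDRR INVALID (collision), skipped
Fold 4: move[1]->L => ULDRR INVALID (collision), skipped

Answer: XXXX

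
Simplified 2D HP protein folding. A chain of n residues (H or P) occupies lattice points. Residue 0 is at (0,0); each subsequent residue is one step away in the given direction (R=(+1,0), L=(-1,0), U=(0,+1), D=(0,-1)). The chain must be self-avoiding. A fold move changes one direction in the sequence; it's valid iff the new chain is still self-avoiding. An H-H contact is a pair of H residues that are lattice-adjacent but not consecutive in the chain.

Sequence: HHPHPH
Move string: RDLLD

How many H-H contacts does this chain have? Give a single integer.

Positions: [(0, 0), (1, 0), (1, -1), (0, -1), (-1, -1), (-1, -2)]
H-H contact: residue 0 @(0,0) - residue 3 @(0, -1)

Answer: 1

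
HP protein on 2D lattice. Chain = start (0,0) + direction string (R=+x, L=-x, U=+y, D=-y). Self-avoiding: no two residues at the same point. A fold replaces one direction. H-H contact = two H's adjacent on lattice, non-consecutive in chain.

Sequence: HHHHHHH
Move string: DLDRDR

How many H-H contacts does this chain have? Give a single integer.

Answer: 1

Derivation:
Positions: [(0, 0), (0, -1), (-1, -1), (-1, -2), (0, -2), (0, -3), (1, -3)]
H-H contact: residue 1 @(0,-1) - residue 4 @(0, -2)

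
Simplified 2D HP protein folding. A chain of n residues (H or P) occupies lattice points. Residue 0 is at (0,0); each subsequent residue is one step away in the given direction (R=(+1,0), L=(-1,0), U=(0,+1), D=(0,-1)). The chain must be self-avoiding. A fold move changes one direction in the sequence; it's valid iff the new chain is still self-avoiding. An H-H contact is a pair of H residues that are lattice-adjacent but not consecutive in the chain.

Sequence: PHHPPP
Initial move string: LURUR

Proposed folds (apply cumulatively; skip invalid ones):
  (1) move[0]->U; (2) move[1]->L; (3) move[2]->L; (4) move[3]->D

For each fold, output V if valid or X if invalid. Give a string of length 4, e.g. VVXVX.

Initial: LURUR -> [(0, 0), (-1, 0), (-1, 1), (0, 1), (0, 2), (1, 2)]
Fold 1: move[0]->U => UURUR VALID
Fold 2: move[1]->L => ULRUR INVALID (collision), skipped
Fold 3: move[2]->L => UULUR VALID
Fold 4: move[3]->D => UULDR INVALID (collision), skipped

Answer: VXVX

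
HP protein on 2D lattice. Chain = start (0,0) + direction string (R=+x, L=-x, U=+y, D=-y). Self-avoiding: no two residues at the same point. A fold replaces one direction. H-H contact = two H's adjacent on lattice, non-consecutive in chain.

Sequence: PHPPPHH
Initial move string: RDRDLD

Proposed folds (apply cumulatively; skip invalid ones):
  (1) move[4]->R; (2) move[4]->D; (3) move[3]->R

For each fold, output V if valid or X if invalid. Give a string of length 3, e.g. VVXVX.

Answer: VVV

Derivation:
Initial: RDRDLD -> [(0, 0), (1, 0), (1, -1), (2, -1), (2, -2), (1, -2), (1, -3)]
Fold 1: move[4]->R => RDRDRD VALID
Fold 2: move[4]->D => RDRDDD VALID
Fold 3: move[3]->R => RDRRDD VALID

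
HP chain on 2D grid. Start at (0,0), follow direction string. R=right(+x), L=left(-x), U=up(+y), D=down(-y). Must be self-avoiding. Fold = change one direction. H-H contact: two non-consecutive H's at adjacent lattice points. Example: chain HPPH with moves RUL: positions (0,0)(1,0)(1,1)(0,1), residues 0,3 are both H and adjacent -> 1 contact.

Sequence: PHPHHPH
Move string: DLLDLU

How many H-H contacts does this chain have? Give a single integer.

Positions: [(0, 0), (0, -1), (-1, -1), (-2, -1), (-2, -2), (-3, -2), (-3, -1)]
H-H contact: residue 3 @(-2,-1) - residue 6 @(-3, -1)

Answer: 1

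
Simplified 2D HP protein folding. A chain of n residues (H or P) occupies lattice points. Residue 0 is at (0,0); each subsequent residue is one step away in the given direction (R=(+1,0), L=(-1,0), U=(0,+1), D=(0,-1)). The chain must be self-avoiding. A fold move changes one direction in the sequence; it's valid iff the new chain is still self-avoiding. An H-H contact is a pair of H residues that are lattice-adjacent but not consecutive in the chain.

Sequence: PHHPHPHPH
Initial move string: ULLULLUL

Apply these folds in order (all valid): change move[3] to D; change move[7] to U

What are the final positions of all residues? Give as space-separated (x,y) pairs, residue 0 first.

Initial moves: ULLULLUL
Fold: move[3]->D => ULLDLLUL (positions: [(0, 0), (0, 1), (-1, 1), (-2, 1), (-2, 0), (-3, 0), (-4, 0), (-4, 1), (-5, 1)])
Fold: move[7]->U => ULLDLLUU (positions: [(0, 0), (0, 1), (-1, 1), (-2, 1), (-2, 0), (-3, 0), (-4, 0), (-4, 1), (-4, 2)])

Answer: (0,0) (0,1) (-1,1) (-2,1) (-2,0) (-3,0) (-4,0) (-4,1) (-4,2)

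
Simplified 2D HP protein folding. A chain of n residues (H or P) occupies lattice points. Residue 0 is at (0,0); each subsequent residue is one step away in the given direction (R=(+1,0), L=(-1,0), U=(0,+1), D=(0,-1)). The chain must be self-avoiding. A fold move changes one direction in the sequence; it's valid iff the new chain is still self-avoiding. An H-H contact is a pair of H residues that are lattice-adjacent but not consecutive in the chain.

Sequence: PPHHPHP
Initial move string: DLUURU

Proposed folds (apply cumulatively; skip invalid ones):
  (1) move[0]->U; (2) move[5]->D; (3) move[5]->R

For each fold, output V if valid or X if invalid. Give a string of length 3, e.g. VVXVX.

Answer: VVV

Derivation:
Initial: DLUURU -> [(0, 0), (0, -1), (-1, -1), (-1, 0), (-1, 1), (0, 1), (0, 2)]
Fold 1: move[0]->U => ULUURU VALID
Fold 2: move[5]->D => ULUURD VALID
Fold 3: move[5]->R => ULUURR VALID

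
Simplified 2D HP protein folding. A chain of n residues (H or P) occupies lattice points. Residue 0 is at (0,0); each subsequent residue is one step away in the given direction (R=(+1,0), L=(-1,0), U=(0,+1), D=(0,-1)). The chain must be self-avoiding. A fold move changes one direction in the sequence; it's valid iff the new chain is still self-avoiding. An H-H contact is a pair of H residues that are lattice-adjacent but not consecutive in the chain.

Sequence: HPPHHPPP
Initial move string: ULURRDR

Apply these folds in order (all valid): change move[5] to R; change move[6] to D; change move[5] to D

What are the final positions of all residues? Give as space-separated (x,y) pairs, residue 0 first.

Initial moves: ULURRDR
Fold: move[5]->R => ULURRRR (positions: [(0, 0), (0, 1), (-1, 1), (-1, 2), (0, 2), (1, 2), (2, 2), (3, 2)])
Fold: move[6]->D => ULURRRD (positions: [(0, 0), (0, 1), (-1, 1), (-1, 2), (0, 2), (1, 2), (2, 2), (2, 1)])
Fold: move[5]->D => ULURRDD (positions: [(0, 0), (0, 1), (-1, 1), (-1, 2), (0, 2), (1, 2), (1, 1), (1, 0)])

Answer: (0,0) (0,1) (-1,1) (-1,2) (0,2) (1,2) (1,1) (1,0)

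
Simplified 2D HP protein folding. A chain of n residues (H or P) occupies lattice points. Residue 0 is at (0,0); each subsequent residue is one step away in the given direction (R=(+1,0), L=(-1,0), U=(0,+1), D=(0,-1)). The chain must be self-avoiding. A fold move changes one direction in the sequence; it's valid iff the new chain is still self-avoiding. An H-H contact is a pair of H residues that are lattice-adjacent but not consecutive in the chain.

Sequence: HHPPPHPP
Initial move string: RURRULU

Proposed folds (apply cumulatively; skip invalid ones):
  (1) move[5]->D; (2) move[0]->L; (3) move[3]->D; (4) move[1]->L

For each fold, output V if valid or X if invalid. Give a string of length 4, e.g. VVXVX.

Initial: RURRULU -> [(0, 0), (1, 0), (1, 1), (2, 1), (3, 1), (3, 2), (2, 2), (2, 3)]
Fold 1: move[5]->D => RURRUDU INVALID (collision), skipped
Fold 2: move[0]->L => LURRULU VALID
Fold 3: move[3]->D => LURDULU INVALID (collision), skipped
Fold 4: move[1]->L => LLRRULU INVALID (collision), skipped

Answer: XVXX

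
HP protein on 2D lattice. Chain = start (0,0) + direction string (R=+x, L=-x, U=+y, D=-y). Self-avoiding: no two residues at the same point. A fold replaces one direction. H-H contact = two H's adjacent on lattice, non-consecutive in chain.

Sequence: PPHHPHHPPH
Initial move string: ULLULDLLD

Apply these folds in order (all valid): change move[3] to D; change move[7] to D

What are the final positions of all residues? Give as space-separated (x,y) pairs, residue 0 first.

Initial moves: ULLULDLLD
Fold: move[3]->D => ULLDLDLLD (positions: [(0, 0), (0, 1), (-1, 1), (-2, 1), (-2, 0), (-3, 0), (-3, -1), (-4, -1), (-5, -1), (-5, -2)])
Fold: move[7]->D => ULLDLDLDD (positions: [(0, 0), (0, 1), (-1, 1), (-2, 1), (-2, 0), (-3, 0), (-3, -1), (-4, -1), (-4, -2), (-4, -3)])

Answer: (0,0) (0,1) (-1,1) (-2,1) (-2,0) (-3,0) (-3,-1) (-4,-1) (-4,-2) (-4,-3)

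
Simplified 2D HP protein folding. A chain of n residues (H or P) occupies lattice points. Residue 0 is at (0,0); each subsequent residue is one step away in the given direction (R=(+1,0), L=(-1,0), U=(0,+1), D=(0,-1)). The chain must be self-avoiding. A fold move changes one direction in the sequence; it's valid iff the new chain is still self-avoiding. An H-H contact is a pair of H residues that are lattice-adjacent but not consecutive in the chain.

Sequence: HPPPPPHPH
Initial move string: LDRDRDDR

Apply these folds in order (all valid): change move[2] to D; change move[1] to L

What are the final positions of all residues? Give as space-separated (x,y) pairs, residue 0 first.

Initial moves: LDRDRDDR
Fold: move[2]->D => LDDDRDDR (positions: [(0, 0), (-1, 0), (-1, -1), (-1, -2), (-1, -3), (0, -3), (0, -4), (0, -5), (1, -5)])
Fold: move[1]->L => LLDDRDDR (positions: [(0, 0), (-1, 0), (-2, 0), (-2, -1), (-2, -2), (-1, -2), (-1, -3), (-1, -4), (0, -4)])

Answer: (0,0) (-1,0) (-2,0) (-2,-1) (-2,-2) (-1,-2) (-1,-3) (-1,-4) (0,-4)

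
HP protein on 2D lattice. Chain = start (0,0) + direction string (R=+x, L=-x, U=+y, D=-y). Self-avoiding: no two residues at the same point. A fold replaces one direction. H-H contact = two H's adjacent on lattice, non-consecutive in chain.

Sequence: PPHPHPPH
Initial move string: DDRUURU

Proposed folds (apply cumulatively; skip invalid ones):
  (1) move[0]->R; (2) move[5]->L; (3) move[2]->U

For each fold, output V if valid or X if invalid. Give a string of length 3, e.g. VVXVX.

Initial: DDRUURU -> [(0, 0), (0, -1), (0, -2), (1, -2), (1, -1), (1, 0), (2, 0), (2, 1)]
Fold 1: move[0]->R => RDRUURU VALID
Fold 2: move[5]->L => RDRUULU VALID
Fold 3: move[2]->U => RDUUULU INVALID (collision), skipped

Answer: VVX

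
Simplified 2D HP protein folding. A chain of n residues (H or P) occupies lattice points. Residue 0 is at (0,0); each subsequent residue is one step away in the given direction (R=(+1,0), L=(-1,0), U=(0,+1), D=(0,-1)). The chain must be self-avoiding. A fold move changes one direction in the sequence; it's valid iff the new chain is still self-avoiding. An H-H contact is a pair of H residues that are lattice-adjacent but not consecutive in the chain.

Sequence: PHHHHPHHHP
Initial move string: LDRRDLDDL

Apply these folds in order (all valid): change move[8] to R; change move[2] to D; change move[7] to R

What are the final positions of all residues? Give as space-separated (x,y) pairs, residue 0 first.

Answer: (0,0) (-1,0) (-1,-1) (-1,-2) (0,-2) (0,-3) (-1,-3) (-1,-4) (0,-4) (1,-4)

Derivation:
Initial moves: LDRRDLDDL
Fold: move[8]->R => LDRRDLDDR (positions: [(0, 0), (-1, 0), (-1, -1), (0, -1), (1, -1), (1, -2), (0, -2), (0, -3), (0, -4), (1, -4)])
Fold: move[2]->D => LDDRDLDDR (positions: [(0, 0), (-1, 0), (-1, -1), (-1, -2), (0, -2), (0, -3), (-1, -3), (-1, -4), (-1, -5), (0, -5)])
Fold: move[7]->R => LDDRDLDRR (positions: [(0, 0), (-1, 0), (-1, -1), (-1, -2), (0, -2), (0, -3), (-1, -3), (-1, -4), (0, -4), (1, -4)])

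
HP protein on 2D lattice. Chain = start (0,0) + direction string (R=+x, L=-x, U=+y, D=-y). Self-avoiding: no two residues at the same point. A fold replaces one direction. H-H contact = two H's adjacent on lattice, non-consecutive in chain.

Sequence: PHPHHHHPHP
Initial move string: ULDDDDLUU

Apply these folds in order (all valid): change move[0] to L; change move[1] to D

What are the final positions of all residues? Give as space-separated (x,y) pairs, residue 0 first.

Initial moves: ULDDDDLUU
Fold: move[0]->L => LLDDDDLUU (positions: [(0, 0), (-1, 0), (-2, 0), (-2, -1), (-2, -2), (-2, -3), (-2, -4), (-3, -4), (-3, -3), (-3, -2)])
Fold: move[1]->D => LDDDDDLUU (positions: [(0, 0), (-1, 0), (-1, -1), (-1, -2), (-1, -3), (-1, -4), (-1, -5), (-2, -5), (-2, -4), (-2, -3)])

Answer: (0,0) (-1,0) (-1,-1) (-1,-2) (-1,-3) (-1,-4) (-1,-5) (-2,-5) (-2,-4) (-2,-3)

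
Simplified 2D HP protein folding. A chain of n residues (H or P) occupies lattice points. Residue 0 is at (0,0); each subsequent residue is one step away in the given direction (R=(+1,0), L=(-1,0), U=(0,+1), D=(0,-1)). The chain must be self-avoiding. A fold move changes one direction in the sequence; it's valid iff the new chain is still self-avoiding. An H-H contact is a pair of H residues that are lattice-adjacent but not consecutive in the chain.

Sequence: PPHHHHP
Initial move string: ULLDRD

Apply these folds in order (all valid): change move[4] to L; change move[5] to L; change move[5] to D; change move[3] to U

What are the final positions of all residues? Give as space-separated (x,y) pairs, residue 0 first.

Initial moves: ULLDRD
Fold: move[4]->L => ULLDLD (positions: [(0, 0), (0, 1), (-1, 1), (-2, 1), (-2, 0), (-3, 0), (-3, -1)])
Fold: move[5]->L => ULLDLL (positions: [(0, 0), (0, 1), (-1, 1), (-2, 1), (-2, 0), (-3, 0), (-4, 0)])
Fold: move[5]->D => ULLDLD (positions: [(0, 0), (0, 1), (-1, 1), (-2, 1), (-2, 0), (-3, 0), (-3, -1)])
Fold: move[3]->U => ULLULD (positions: [(0, 0), (0, 1), (-1, 1), (-2, 1), (-2, 2), (-3, 2), (-3, 1)])

Answer: (0,0) (0,1) (-1,1) (-2,1) (-2,2) (-3,2) (-3,1)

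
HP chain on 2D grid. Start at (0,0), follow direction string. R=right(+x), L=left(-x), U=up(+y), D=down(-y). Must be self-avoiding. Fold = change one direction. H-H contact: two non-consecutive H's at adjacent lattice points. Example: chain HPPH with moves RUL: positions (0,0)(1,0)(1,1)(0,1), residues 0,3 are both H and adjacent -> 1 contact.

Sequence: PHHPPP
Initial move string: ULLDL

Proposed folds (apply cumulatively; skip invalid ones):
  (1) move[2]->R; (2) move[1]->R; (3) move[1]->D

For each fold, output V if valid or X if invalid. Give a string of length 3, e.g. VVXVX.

Answer: XXX

Derivation:
Initial: ULLDL -> [(0, 0), (0, 1), (-1, 1), (-2, 1), (-2, 0), (-3, 0)]
Fold 1: move[2]->R => ULRDL INVALID (collision), skipped
Fold 2: move[1]->R => URLDL INVALID (collision), skipped
Fold 3: move[1]->D => UDLDL INVALID (collision), skipped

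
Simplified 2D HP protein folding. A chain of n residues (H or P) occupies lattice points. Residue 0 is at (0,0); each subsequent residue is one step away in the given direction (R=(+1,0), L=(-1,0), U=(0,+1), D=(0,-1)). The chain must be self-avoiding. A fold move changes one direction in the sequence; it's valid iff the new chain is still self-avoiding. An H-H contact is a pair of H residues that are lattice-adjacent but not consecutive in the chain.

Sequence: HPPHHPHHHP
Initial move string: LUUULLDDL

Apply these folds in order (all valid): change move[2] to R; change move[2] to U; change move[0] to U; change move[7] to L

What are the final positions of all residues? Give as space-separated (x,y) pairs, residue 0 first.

Answer: (0,0) (0,1) (0,2) (0,3) (0,4) (-1,4) (-2,4) (-2,3) (-3,3) (-4,3)

Derivation:
Initial moves: LUUULLDDL
Fold: move[2]->R => LURULLDDL (positions: [(0, 0), (-1, 0), (-1, 1), (0, 1), (0, 2), (-1, 2), (-2, 2), (-2, 1), (-2, 0), (-3, 0)])
Fold: move[2]->U => LUUULLDDL (positions: [(0, 0), (-1, 0), (-1, 1), (-1, 2), (-1, 3), (-2, 3), (-3, 3), (-3, 2), (-3, 1), (-4, 1)])
Fold: move[0]->U => UUUULLDDL (positions: [(0, 0), (0, 1), (0, 2), (0, 3), (0, 4), (-1, 4), (-2, 4), (-2, 3), (-2, 2), (-3, 2)])
Fold: move[7]->L => UUUULLDLL (positions: [(0, 0), (0, 1), (0, 2), (0, 3), (0, 4), (-1, 4), (-2, 4), (-2, 3), (-3, 3), (-4, 3)])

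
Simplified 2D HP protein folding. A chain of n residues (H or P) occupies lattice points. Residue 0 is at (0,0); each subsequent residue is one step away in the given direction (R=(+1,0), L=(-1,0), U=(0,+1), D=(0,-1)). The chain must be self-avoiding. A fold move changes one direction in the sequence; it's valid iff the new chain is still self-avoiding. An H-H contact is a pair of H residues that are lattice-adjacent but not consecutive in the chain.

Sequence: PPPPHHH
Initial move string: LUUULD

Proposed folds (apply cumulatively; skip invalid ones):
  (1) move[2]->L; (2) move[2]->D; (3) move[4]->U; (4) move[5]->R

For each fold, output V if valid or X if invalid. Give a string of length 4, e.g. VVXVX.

Initial: LUUULD -> [(0, 0), (-1, 0), (-1, 1), (-1, 2), (-1, 3), (-2, 3), (-2, 2)]
Fold 1: move[2]->L => LULULD VALID
Fold 2: move[2]->D => LUDULD INVALID (collision), skipped
Fold 3: move[4]->U => LULUUD INVALID (collision), skipped
Fold 4: move[5]->R => LULULR INVALID (collision), skipped

Answer: VXXX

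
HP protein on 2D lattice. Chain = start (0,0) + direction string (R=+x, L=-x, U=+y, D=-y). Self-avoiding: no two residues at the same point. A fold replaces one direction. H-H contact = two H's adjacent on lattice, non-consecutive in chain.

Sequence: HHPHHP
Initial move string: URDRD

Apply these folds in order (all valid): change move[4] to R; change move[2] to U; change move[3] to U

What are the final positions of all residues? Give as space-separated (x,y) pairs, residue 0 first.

Initial moves: URDRD
Fold: move[4]->R => URDRR (positions: [(0, 0), (0, 1), (1, 1), (1, 0), (2, 0), (3, 0)])
Fold: move[2]->U => URURR (positions: [(0, 0), (0, 1), (1, 1), (1, 2), (2, 2), (3, 2)])
Fold: move[3]->U => URUUR (positions: [(0, 0), (0, 1), (1, 1), (1, 2), (1, 3), (2, 3)])

Answer: (0,0) (0,1) (1,1) (1,2) (1,3) (2,3)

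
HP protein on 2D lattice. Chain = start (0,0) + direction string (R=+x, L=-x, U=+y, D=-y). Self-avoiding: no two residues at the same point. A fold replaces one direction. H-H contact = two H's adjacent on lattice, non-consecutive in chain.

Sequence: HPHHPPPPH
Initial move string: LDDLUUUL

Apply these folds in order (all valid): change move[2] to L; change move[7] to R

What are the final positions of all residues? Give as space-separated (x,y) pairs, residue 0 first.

Initial moves: LDDLUUUL
Fold: move[2]->L => LDLLUUUL (positions: [(0, 0), (-1, 0), (-1, -1), (-2, -1), (-3, -1), (-3, 0), (-3, 1), (-3, 2), (-4, 2)])
Fold: move[7]->R => LDLLUUUR (positions: [(0, 0), (-1, 0), (-1, -1), (-2, -1), (-3, -1), (-3, 0), (-3, 1), (-3, 2), (-2, 2)])

Answer: (0,0) (-1,0) (-1,-1) (-2,-1) (-3,-1) (-3,0) (-3,1) (-3,2) (-2,2)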